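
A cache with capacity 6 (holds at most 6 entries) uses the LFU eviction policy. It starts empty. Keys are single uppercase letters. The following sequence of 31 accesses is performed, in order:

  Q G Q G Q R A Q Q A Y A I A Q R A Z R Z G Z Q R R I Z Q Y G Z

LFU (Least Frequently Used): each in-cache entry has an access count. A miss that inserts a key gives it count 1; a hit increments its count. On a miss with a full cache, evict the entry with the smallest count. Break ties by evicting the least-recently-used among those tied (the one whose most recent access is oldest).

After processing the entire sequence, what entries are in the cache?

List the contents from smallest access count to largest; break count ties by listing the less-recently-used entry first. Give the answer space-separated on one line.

Answer: Y G A R Z Q

Derivation:
LFU simulation (capacity=6):
  1. access Q: MISS. Cache: [Q(c=1)]
  2. access G: MISS. Cache: [Q(c=1) G(c=1)]
  3. access Q: HIT, count now 2. Cache: [G(c=1) Q(c=2)]
  4. access G: HIT, count now 2. Cache: [Q(c=2) G(c=2)]
  5. access Q: HIT, count now 3. Cache: [G(c=2) Q(c=3)]
  6. access R: MISS. Cache: [R(c=1) G(c=2) Q(c=3)]
  7. access A: MISS. Cache: [R(c=1) A(c=1) G(c=2) Q(c=3)]
  8. access Q: HIT, count now 4. Cache: [R(c=1) A(c=1) G(c=2) Q(c=4)]
  9. access Q: HIT, count now 5. Cache: [R(c=1) A(c=1) G(c=2) Q(c=5)]
  10. access A: HIT, count now 2. Cache: [R(c=1) G(c=2) A(c=2) Q(c=5)]
  11. access Y: MISS. Cache: [R(c=1) Y(c=1) G(c=2) A(c=2) Q(c=5)]
  12. access A: HIT, count now 3. Cache: [R(c=1) Y(c=1) G(c=2) A(c=3) Q(c=5)]
  13. access I: MISS. Cache: [R(c=1) Y(c=1) I(c=1) G(c=2) A(c=3) Q(c=5)]
  14. access A: HIT, count now 4. Cache: [R(c=1) Y(c=1) I(c=1) G(c=2) A(c=4) Q(c=5)]
  15. access Q: HIT, count now 6. Cache: [R(c=1) Y(c=1) I(c=1) G(c=2) A(c=4) Q(c=6)]
  16. access R: HIT, count now 2. Cache: [Y(c=1) I(c=1) G(c=2) R(c=2) A(c=4) Q(c=6)]
  17. access A: HIT, count now 5. Cache: [Y(c=1) I(c=1) G(c=2) R(c=2) A(c=5) Q(c=6)]
  18. access Z: MISS, evict Y(c=1). Cache: [I(c=1) Z(c=1) G(c=2) R(c=2) A(c=5) Q(c=6)]
  19. access R: HIT, count now 3. Cache: [I(c=1) Z(c=1) G(c=2) R(c=3) A(c=5) Q(c=6)]
  20. access Z: HIT, count now 2. Cache: [I(c=1) G(c=2) Z(c=2) R(c=3) A(c=5) Q(c=6)]
  21. access G: HIT, count now 3. Cache: [I(c=1) Z(c=2) R(c=3) G(c=3) A(c=5) Q(c=6)]
  22. access Z: HIT, count now 3. Cache: [I(c=1) R(c=3) G(c=3) Z(c=3) A(c=5) Q(c=6)]
  23. access Q: HIT, count now 7. Cache: [I(c=1) R(c=3) G(c=3) Z(c=3) A(c=5) Q(c=7)]
  24. access R: HIT, count now 4. Cache: [I(c=1) G(c=3) Z(c=3) R(c=4) A(c=5) Q(c=7)]
  25. access R: HIT, count now 5. Cache: [I(c=1) G(c=3) Z(c=3) A(c=5) R(c=5) Q(c=7)]
  26. access I: HIT, count now 2. Cache: [I(c=2) G(c=3) Z(c=3) A(c=5) R(c=5) Q(c=7)]
  27. access Z: HIT, count now 4. Cache: [I(c=2) G(c=3) Z(c=4) A(c=5) R(c=5) Q(c=7)]
  28. access Q: HIT, count now 8. Cache: [I(c=2) G(c=3) Z(c=4) A(c=5) R(c=5) Q(c=8)]
  29. access Y: MISS, evict I(c=2). Cache: [Y(c=1) G(c=3) Z(c=4) A(c=5) R(c=5) Q(c=8)]
  30. access G: HIT, count now 4. Cache: [Y(c=1) Z(c=4) G(c=4) A(c=5) R(c=5) Q(c=8)]
  31. access Z: HIT, count now 5. Cache: [Y(c=1) G(c=4) A(c=5) R(c=5) Z(c=5) Q(c=8)]
Total: 23 hits, 8 misses, 2 evictions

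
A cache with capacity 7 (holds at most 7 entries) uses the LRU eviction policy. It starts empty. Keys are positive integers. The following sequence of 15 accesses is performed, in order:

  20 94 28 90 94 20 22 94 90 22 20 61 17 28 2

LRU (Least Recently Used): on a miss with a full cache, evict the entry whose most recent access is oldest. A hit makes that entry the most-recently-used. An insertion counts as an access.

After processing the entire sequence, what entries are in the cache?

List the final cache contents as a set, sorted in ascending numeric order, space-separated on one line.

LRU simulation (capacity=7):
  1. access 20: MISS. Cache (LRU->MRU): [20]
  2. access 94: MISS. Cache (LRU->MRU): [20 94]
  3. access 28: MISS. Cache (LRU->MRU): [20 94 28]
  4. access 90: MISS. Cache (LRU->MRU): [20 94 28 90]
  5. access 94: HIT. Cache (LRU->MRU): [20 28 90 94]
  6. access 20: HIT. Cache (LRU->MRU): [28 90 94 20]
  7. access 22: MISS. Cache (LRU->MRU): [28 90 94 20 22]
  8. access 94: HIT. Cache (LRU->MRU): [28 90 20 22 94]
  9. access 90: HIT. Cache (LRU->MRU): [28 20 22 94 90]
  10. access 22: HIT. Cache (LRU->MRU): [28 20 94 90 22]
  11. access 20: HIT. Cache (LRU->MRU): [28 94 90 22 20]
  12. access 61: MISS. Cache (LRU->MRU): [28 94 90 22 20 61]
  13. access 17: MISS. Cache (LRU->MRU): [28 94 90 22 20 61 17]
  14. access 28: HIT. Cache (LRU->MRU): [94 90 22 20 61 17 28]
  15. access 2: MISS, evict 94. Cache (LRU->MRU): [90 22 20 61 17 28 2]
Total: 7 hits, 8 misses, 1 evictions

Answer: 2 17 20 22 28 61 90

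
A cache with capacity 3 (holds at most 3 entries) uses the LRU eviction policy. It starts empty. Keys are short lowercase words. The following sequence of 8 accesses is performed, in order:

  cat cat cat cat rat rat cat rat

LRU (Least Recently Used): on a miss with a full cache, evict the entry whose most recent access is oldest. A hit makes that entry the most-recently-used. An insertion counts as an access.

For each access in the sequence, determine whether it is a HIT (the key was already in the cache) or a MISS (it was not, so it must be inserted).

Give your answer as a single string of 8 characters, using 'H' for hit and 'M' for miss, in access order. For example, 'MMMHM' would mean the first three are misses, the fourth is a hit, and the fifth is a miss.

LRU simulation (capacity=3):
  1. access cat: MISS. Cache (LRU->MRU): [cat]
  2. access cat: HIT. Cache (LRU->MRU): [cat]
  3. access cat: HIT. Cache (LRU->MRU): [cat]
  4. access cat: HIT. Cache (LRU->MRU): [cat]
  5. access rat: MISS. Cache (LRU->MRU): [cat rat]
  6. access rat: HIT. Cache (LRU->MRU): [cat rat]
  7. access cat: HIT. Cache (LRU->MRU): [rat cat]
  8. access rat: HIT. Cache (LRU->MRU): [cat rat]
Total: 6 hits, 2 misses, 0 evictions

Answer: MHHHMHHH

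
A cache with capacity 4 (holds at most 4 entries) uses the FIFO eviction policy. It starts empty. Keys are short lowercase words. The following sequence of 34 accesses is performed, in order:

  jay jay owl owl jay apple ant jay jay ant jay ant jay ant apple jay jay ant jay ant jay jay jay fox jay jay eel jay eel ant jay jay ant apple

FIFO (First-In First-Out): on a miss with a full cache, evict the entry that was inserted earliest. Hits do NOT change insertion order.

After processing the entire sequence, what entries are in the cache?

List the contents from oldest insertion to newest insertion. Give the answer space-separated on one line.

Answer: fox jay eel apple

Derivation:
FIFO simulation (capacity=4):
  1. access jay: MISS. Cache (old->new): [jay]
  2. access jay: HIT. Cache (old->new): [jay]
  3. access owl: MISS. Cache (old->new): [jay owl]
  4. access owl: HIT. Cache (old->new): [jay owl]
  5. access jay: HIT. Cache (old->new): [jay owl]
  6. access apple: MISS. Cache (old->new): [jay owl apple]
  7. access ant: MISS. Cache (old->new): [jay owl apple ant]
  8. access jay: HIT. Cache (old->new): [jay owl apple ant]
  9. access jay: HIT. Cache (old->new): [jay owl apple ant]
  10. access ant: HIT. Cache (old->new): [jay owl apple ant]
  11. access jay: HIT. Cache (old->new): [jay owl apple ant]
  12. access ant: HIT. Cache (old->new): [jay owl apple ant]
  13. access jay: HIT. Cache (old->new): [jay owl apple ant]
  14. access ant: HIT. Cache (old->new): [jay owl apple ant]
  15. access apple: HIT. Cache (old->new): [jay owl apple ant]
  16. access jay: HIT. Cache (old->new): [jay owl apple ant]
  17. access jay: HIT. Cache (old->new): [jay owl apple ant]
  18. access ant: HIT. Cache (old->new): [jay owl apple ant]
  19. access jay: HIT. Cache (old->new): [jay owl apple ant]
  20. access ant: HIT. Cache (old->new): [jay owl apple ant]
  21. access jay: HIT. Cache (old->new): [jay owl apple ant]
  22. access jay: HIT. Cache (old->new): [jay owl apple ant]
  23. access jay: HIT. Cache (old->new): [jay owl apple ant]
  24. access fox: MISS, evict jay. Cache (old->new): [owl apple ant fox]
  25. access jay: MISS, evict owl. Cache (old->new): [apple ant fox jay]
  26. access jay: HIT. Cache (old->new): [apple ant fox jay]
  27. access eel: MISS, evict apple. Cache (old->new): [ant fox jay eel]
  28. access jay: HIT. Cache (old->new): [ant fox jay eel]
  29. access eel: HIT. Cache (old->new): [ant fox jay eel]
  30. access ant: HIT. Cache (old->new): [ant fox jay eel]
  31. access jay: HIT. Cache (old->new): [ant fox jay eel]
  32. access jay: HIT. Cache (old->new): [ant fox jay eel]
  33. access ant: HIT. Cache (old->new): [ant fox jay eel]
  34. access apple: MISS, evict ant. Cache (old->new): [fox jay eel apple]
Total: 26 hits, 8 misses, 4 evictions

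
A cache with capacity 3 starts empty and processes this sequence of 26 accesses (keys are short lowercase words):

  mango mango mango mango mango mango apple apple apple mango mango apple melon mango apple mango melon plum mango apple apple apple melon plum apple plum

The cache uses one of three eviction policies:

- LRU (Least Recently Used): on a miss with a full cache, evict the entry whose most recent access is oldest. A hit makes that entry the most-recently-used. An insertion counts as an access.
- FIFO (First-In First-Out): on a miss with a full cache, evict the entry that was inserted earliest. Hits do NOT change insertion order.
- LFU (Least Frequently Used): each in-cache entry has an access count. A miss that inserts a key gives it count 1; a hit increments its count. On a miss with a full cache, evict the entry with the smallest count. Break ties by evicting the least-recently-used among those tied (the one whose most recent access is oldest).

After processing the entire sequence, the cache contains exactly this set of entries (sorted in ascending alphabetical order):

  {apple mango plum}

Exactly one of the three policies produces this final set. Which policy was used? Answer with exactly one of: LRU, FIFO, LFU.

Simulating under each policy and comparing final sets:
  LRU: final set = {apple melon plum} -> differs
  FIFO: final set = {apple melon plum} -> differs
  LFU: final set = {apple mango plum} -> MATCHES target
Only LFU produces the target set.

Answer: LFU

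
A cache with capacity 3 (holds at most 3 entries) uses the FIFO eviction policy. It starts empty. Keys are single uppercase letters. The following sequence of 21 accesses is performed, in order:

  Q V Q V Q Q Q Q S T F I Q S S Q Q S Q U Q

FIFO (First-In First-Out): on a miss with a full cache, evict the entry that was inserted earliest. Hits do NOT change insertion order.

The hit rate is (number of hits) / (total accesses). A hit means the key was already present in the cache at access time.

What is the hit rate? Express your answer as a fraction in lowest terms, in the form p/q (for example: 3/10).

FIFO simulation (capacity=3):
  1. access Q: MISS. Cache (old->new): [Q]
  2. access V: MISS. Cache (old->new): [Q V]
  3. access Q: HIT. Cache (old->new): [Q V]
  4. access V: HIT. Cache (old->new): [Q V]
  5. access Q: HIT. Cache (old->new): [Q V]
  6. access Q: HIT. Cache (old->new): [Q V]
  7. access Q: HIT. Cache (old->new): [Q V]
  8. access Q: HIT. Cache (old->new): [Q V]
  9. access S: MISS. Cache (old->new): [Q V S]
  10. access T: MISS, evict Q. Cache (old->new): [V S T]
  11. access F: MISS, evict V. Cache (old->new): [S T F]
  12. access I: MISS, evict S. Cache (old->new): [T F I]
  13. access Q: MISS, evict T. Cache (old->new): [F I Q]
  14. access S: MISS, evict F. Cache (old->new): [I Q S]
  15. access S: HIT. Cache (old->new): [I Q S]
  16. access Q: HIT. Cache (old->new): [I Q S]
  17. access Q: HIT. Cache (old->new): [I Q S]
  18. access S: HIT. Cache (old->new): [I Q S]
  19. access Q: HIT. Cache (old->new): [I Q S]
  20. access U: MISS, evict I. Cache (old->new): [Q S U]
  21. access Q: HIT. Cache (old->new): [Q S U]
Total: 12 hits, 9 misses, 6 evictions

Hit rate = 12/21 = 4/7

Answer: 4/7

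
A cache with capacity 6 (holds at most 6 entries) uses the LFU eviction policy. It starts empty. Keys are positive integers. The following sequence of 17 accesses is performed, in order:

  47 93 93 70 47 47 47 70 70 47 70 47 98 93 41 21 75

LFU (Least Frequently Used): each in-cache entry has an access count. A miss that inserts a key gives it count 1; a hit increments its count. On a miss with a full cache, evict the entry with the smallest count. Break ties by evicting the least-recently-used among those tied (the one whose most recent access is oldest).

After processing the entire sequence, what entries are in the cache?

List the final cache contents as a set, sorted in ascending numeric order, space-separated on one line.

Answer: 21 41 47 70 75 93

Derivation:
LFU simulation (capacity=6):
  1. access 47: MISS. Cache: [47(c=1)]
  2. access 93: MISS. Cache: [47(c=1) 93(c=1)]
  3. access 93: HIT, count now 2. Cache: [47(c=1) 93(c=2)]
  4. access 70: MISS. Cache: [47(c=1) 70(c=1) 93(c=2)]
  5. access 47: HIT, count now 2. Cache: [70(c=1) 93(c=2) 47(c=2)]
  6. access 47: HIT, count now 3. Cache: [70(c=1) 93(c=2) 47(c=3)]
  7. access 47: HIT, count now 4. Cache: [70(c=1) 93(c=2) 47(c=4)]
  8. access 70: HIT, count now 2. Cache: [93(c=2) 70(c=2) 47(c=4)]
  9. access 70: HIT, count now 3. Cache: [93(c=2) 70(c=3) 47(c=4)]
  10. access 47: HIT, count now 5. Cache: [93(c=2) 70(c=3) 47(c=5)]
  11. access 70: HIT, count now 4. Cache: [93(c=2) 70(c=4) 47(c=5)]
  12. access 47: HIT, count now 6. Cache: [93(c=2) 70(c=4) 47(c=6)]
  13. access 98: MISS. Cache: [98(c=1) 93(c=2) 70(c=4) 47(c=6)]
  14. access 93: HIT, count now 3. Cache: [98(c=1) 93(c=3) 70(c=4) 47(c=6)]
  15. access 41: MISS. Cache: [98(c=1) 41(c=1) 93(c=3) 70(c=4) 47(c=6)]
  16. access 21: MISS. Cache: [98(c=1) 41(c=1) 21(c=1) 93(c=3) 70(c=4) 47(c=6)]
  17. access 75: MISS, evict 98(c=1). Cache: [41(c=1) 21(c=1) 75(c=1) 93(c=3) 70(c=4) 47(c=6)]
Total: 10 hits, 7 misses, 1 evictions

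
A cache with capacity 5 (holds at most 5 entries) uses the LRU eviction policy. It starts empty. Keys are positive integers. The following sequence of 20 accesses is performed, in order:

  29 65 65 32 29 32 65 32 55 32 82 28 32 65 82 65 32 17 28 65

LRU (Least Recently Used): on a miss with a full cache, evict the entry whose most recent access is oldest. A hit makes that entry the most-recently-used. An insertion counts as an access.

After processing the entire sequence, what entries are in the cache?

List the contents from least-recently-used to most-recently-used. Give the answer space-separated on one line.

Answer: 82 32 17 28 65

Derivation:
LRU simulation (capacity=5):
  1. access 29: MISS. Cache (LRU->MRU): [29]
  2. access 65: MISS. Cache (LRU->MRU): [29 65]
  3. access 65: HIT. Cache (LRU->MRU): [29 65]
  4. access 32: MISS. Cache (LRU->MRU): [29 65 32]
  5. access 29: HIT. Cache (LRU->MRU): [65 32 29]
  6. access 32: HIT. Cache (LRU->MRU): [65 29 32]
  7. access 65: HIT. Cache (LRU->MRU): [29 32 65]
  8. access 32: HIT. Cache (LRU->MRU): [29 65 32]
  9. access 55: MISS. Cache (LRU->MRU): [29 65 32 55]
  10. access 32: HIT. Cache (LRU->MRU): [29 65 55 32]
  11. access 82: MISS. Cache (LRU->MRU): [29 65 55 32 82]
  12. access 28: MISS, evict 29. Cache (LRU->MRU): [65 55 32 82 28]
  13. access 32: HIT. Cache (LRU->MRU): [65 55 82 28 32]
  14. access 65: HIT. Cache (LRU->MRU): [55 82 28 32 65]
  15. access 82: HIT. Cache (LRU->MRU): [55 28 32 65 82]
  16. access 65: HIT. Cache (LRU->MRU): [55 28 32 82 65]
  17. access 32: HIT. Cache (LRU->MRU): [55 28 82 65 32]
  18. access 17: MISS, evict 55. Cache (LRU->MRU): [28 82 65 32 17]
  19. access 28: HIT. Cache (LRU->MRU): [82 65 32 17 28]
  20. access 65: HIT. Cache (LRU->MRU): [82 32 17 28 65]
Total: 13 hits, 7 misses, 2 evictions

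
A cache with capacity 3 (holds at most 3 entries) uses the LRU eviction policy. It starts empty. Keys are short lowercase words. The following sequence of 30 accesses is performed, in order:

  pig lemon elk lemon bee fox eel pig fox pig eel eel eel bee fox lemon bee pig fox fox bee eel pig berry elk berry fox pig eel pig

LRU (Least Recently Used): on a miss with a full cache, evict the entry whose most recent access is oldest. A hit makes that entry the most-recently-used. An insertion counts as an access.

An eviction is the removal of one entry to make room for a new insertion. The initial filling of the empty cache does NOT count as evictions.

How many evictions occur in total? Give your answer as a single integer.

Answer: 16

Derivation:
LRU simulation (capacity=3):
  1. access pig: MISS. Cache (LRU->MRU): [pig]
  2. access lemon: MISS. Cache (LRU->MRU): [pig lemon]
  3. access elk: MISS. Cache (LRU->MRU): [pig lemon elk]
  4. access lemon: HIT. Cache (LRU->MRU): [pig elk lemon]
  5. access bee: MISS, evict pig. Cache (LRU->MRU): [elk lemon bee]
  6. access fox: MISS, evict elk. Cache (LRU->MRU): [lemon bee fox]
  7. access eel: MISS, evict lemon. Cache (LRU->MRU): [bee fox eel]
  8. access pig: MISS, evict bee. Cache (LRU->MRU): [fox eel pig]
  9. access fox: HIT. Cache (LRU->MRU): [eel pig fox]
  10. access pig: HIT. Cache (LRU->MRU): [eel fox pig]
  11. access eel: HIT. Cache (LRU->MRU): [fox pig eel]
  12. access eel: HIT. Cache (LRU->MRU): [fox pig eel]
  13. access eel: HIT. Cache (LRU->MRU): [fox pig eel]
  14. access bee: MISS, evict fox. Cache (LRU->MRU): [pig eel bee]
  15. access fox: MISS, evict pig. Cache (LRU->MRU): [eel bee fox]
  16. access lemon: MISS, evict eel. Cache (LRU->MRU): [bee fox lemon]
  17. access bee: HIT. Cache (LRU->MRU): [fox lemon bee]
  18. access pig: MISS, evict fox. Cache (LRU->MRU): [lemon bee pig]
  19. access fox: MISS, evict lemon. Cache (LRU->MRU): [bee pig fox]
  20. access fox: HIT. Cache (LRU->MRU): [bee pig fox]
  21. access bee: HIT. Cache (LRU->MRU): [pig fox bee]
  22. access eel: MISS, evict pig. Cache (LRU->MRU): [fox bee eel]
  23. access pig: MISS, evict fox. Cache (LRU->MRU): [bee eel pig]
  24. access berry: MISS, evict bee. Cache (LRU->MRU): [eel pig berry]
  25. access elk: MISS, evict eel. Cache (LRU->MRU): [pig berry elk]
  26. access berry: HIT. Cache (LRU->MRU): [pig elk berry]
  27. access fox: MISS, evict pig. Cache (LRU->MRU): [elk berry fox]
  28. access pig: MISS, evict elk. Cache (LRU->MRU): [berry fox pig]
  29. access eel: MISS, evict berry. Cache (LRU->MRU): [fox pig eel]
  30. access pig: HIT. Cache (LRU->MRU): [fox eel pig]
Total: 11 hits, 19 misses, 16 evictions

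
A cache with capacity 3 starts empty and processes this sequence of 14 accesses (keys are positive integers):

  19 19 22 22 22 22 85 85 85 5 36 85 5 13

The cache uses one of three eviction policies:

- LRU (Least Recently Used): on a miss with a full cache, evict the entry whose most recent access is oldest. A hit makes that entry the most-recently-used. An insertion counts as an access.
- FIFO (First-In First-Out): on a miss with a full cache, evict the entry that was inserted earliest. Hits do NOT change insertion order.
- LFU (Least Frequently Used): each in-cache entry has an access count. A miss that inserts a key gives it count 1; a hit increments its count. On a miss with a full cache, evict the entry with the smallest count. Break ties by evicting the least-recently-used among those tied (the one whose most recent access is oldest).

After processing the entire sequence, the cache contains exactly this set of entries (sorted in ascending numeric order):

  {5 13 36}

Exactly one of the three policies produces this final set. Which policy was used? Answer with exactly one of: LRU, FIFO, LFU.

Answer: FIFO

Derivation:
Simulating under each policy and comparing final sets:
  LRU: final set = {5 13 85} -> differs
  FIFO: final set = {5 13 36} -> MATCHES target
  LFU: final set = {13 22 85} -> differs
Only FIFO produces the target set.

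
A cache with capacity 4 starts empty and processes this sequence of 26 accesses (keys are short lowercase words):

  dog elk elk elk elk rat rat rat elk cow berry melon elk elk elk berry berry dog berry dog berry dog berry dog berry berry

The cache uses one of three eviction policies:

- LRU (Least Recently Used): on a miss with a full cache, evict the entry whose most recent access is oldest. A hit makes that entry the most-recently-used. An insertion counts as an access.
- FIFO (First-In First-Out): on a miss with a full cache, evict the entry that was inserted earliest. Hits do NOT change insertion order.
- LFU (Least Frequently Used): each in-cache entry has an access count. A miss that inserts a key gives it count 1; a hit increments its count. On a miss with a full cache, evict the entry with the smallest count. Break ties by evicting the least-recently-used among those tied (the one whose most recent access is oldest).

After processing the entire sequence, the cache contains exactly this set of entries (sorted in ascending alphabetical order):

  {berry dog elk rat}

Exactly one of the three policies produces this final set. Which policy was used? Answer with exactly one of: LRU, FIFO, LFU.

Answer: LFU

Derivation:
Simulating under each policy and comparing final sets:
  LRU: final set = {berry dog elk melon} -> differs
  FIFO: final set = {berry dog elk melon} -> differs
  LFU: final set = {berry dog elk rat} -> MATCHES target
Only LFU produces the target set.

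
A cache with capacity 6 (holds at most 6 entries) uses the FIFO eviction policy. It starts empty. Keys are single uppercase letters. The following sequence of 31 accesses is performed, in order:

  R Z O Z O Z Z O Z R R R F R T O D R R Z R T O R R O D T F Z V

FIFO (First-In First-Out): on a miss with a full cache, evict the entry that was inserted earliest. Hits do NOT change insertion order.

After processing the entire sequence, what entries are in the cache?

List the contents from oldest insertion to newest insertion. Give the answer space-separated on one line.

Answer: Z O F T D V

Derivation:
FIFO simulation (capacity=6):
  1. access R: MISS. Cache (old->new): [R]
  2. access Z: MISS. Cache (old->new): [R Z]
  3. access O: MISS. Cache (old->new): [R Z O]
  4. access Z: HIT. Cache (old->new): [R Z O]
  5. access O: HIT. Cache (old->new): [R Z O]
  6. access Z: HIT. Cache (old->new): [R Z O]
  7. access Z: HIT. Cache (old->new): [R Z O]
  8. access O: HIT. Cache (old->new): [R Z O]
  9. access Z: HIT. Cache (old->new): [R Z O]
  10. access R: HIT. Cache (old->new): [R Z O]
  11. access R: HIT. Cache (old->new): [R Z O]
  12. access R: HIT. Cache (old->new): [R Z O]
  13. access F: MISS. Cache (old->new): [R Z O F]
  14. access R: HIT. Cache (old->new): [R Z O F]
  15. access T: MISS. Cache (old->new): [R Z O F T]
  16. access O: HIT. Cache (old->new): [R Z O F T]
  17. access D: MISS. Cache (old->new): [R Z O F T D]
  18. access R: HIT. Cache (old->new): [R Z O F T D]
  19. access R: HIT. Cache (old->new): [R Z O F T D]
  20. access Z: HIT. Cache (old->new): [R Z O F T D]
  21. access R: HIT. Cache (old->new): [R Z O F T D]
  22. access T: HIT. Cache (old->new): [R Z O F T D]
  23. access O: HIT. Cache (old->new): [R Z O F T D]
  24. access R: HIT. Cache (old->new): [R Z O F T D]
  25. access R: HIT. Cache (old->new): [R Z O F T D]
  26. access O: HIT. Cache (old->new): [R Z O F T D]
  27. access D: HIT. Cache (old->new): [R Z O F T D]
  28. access T: HIT. Cache (old->new): [R Z O F T D]
  29. access F: HIT. Cache (old->new): [R Z O F T D]
  30. access Z: HIT. Cache (old->new): [R Z O F T D]
  31. access V: MISS, evict R. Cache (old->new): [Z O F T D V]
Total: 24 hits, 7 misses, 1 evictions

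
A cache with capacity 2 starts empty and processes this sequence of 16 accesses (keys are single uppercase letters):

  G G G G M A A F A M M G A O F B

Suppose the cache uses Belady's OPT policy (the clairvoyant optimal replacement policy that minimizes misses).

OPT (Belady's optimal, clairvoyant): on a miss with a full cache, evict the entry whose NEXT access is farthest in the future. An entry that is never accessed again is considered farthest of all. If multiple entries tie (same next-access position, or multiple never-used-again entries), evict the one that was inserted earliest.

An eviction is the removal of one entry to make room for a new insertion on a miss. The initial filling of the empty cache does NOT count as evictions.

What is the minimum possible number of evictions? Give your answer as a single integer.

OPT (Belady) simulation (capacity=2):
  1. access G: MISS. Cache: [G]
  2. access G: HIT. Next use of G: step 3. Cache: [G]
  3. access G: HIT. Next use of G: step 4. Cache: [G]
  4. access G: HIT. Next use of G: step 12. Cache: [G]
  5. access M: MISS. Cache: [G M]
  6. access A: MISS, evict G (next use: step 12). Cache: [M A]
  7. access A: HIT. Next use of A: step 9. Cache: [M A]
  8. access F: MISS, evict M (next use: step 10). Cache: [A F]
  9. access A: HIT. Next use of A: step 13. Cache: [A F]
  10. access M: MISS, evict F (next use: step 15). Cache: [A M]
  11. access M: HIT. Next use of M: never. Cache: [A M]
  12. access G: MISS, evict M (next use: never). Cache: [A G]
  13. access A: HIT. Next use of A: never. Cache: [A G]
  14. access O: MISS, evict A (next use: never). Cache: [G O]
  15. access F: MISS, evict G (next use: never). Cache: [O F]
  16. access B: MISS, evict O (next use: never). Cache: [F B]
Total: 7 hits, 9 misses, 7 evictions

Answer: 7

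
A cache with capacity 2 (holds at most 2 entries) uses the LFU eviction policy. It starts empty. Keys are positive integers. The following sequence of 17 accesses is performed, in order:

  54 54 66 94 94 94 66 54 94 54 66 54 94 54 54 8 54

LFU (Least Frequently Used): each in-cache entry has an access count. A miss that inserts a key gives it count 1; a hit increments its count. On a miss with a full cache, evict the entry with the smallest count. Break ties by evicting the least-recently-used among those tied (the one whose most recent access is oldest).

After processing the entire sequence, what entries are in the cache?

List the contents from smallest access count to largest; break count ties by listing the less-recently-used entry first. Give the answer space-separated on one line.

LFU simulation (capacity=2):
  1. access 54: MISS. Cache: [54(c=1)]
  2. access 54: HIT, count now 2. Cache: [54(c=2)]
  3. access 66: MISS. Cache: [66(c=1) 54(c=2)]
  4. access 94: MISS, evict 66(c=1). Cache: [94(c=1) 54(c=2)]
  5. access 94: HIT, count now 2. Cache: [54(c=2) 94(c=2)]
  6. access 94: HIT, count now 3. Cache: [54(c=2) 94(c=3)]
  7. access 66: MISS, evict 54(c=2). Cache: [66(c=1) 94(c=3)]
  8. access 54: MISS, evict 66(c=1). Cache: [54(c=1) 94(c=3)]
  9. access 94: HIT, count now 4. Cache: [54(c=1) 94(c=4)]
  10. access 54: HIT, count now 2. Cache: [54(c=2) 94(c=4)]
  11. access 66: MISS, evict 54(c=2). Cache: [66(c=1) 94(c=4)]
  12. access 54: MISS, evict 66(c=1). Cache: [54(c=1) 94(c=4)]
  13. access 94: HIT, count now 5. Cache: [54(c=1) 94(c=5)]
  14. access 54: HIT, count now 2. Cache: [54(c=2) 94(c=5)]
  15. access 54: HIT, count now 3. Cache: [54(c=3) 94(c=5)]
  16. access 8: MISS, evict 54(c=3). Cache: [8(c=1) 94(c=5)]
  17. access 54: MISS, evict 8(c=1). Cache: [54(c=1) 94(c=5)]
Total: 8 hits, 9 misses, 7 evictions

Answer: 54 94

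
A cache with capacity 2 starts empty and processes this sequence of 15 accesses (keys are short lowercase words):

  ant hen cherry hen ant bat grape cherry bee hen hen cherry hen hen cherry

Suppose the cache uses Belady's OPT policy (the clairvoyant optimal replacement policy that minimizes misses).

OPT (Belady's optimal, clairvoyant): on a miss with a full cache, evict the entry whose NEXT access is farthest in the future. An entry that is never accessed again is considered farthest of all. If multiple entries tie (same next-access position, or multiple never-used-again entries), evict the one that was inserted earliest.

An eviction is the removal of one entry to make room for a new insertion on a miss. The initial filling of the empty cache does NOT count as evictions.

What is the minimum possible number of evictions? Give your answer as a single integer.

OPT (Belady) simulation (capacity=2):
  1. access ant: MISS. Cache: [ant]
  2. access hen: MISS. Cache: [ant hen]
  3. access cherry: MISS, evict ant (next use: step 5). Cache: [hen cherry]
  4. access hen: HIT. Next use of hen: step 10. Cache: [hen cherry]
  5. access ant: MISS, evict hen (next use: step 10). Cache: [cherry ant]
  6. access bat: MISS, evict ant (next use: never). Cache: [cherry bat]
  7. access grape: MISS, evict bat (next use: never). Cache: [cherry grape]
  8. access cherry: HIT. Next use of cherry: step 12. Cache: [cherry grape]
  9. access bee: MISS, evict grape (next use: never). Cache: [cherry bee]
  10. access hen: MISS, evict bee (next use: never). Cache: [cherry hen]
  11. access hen: HIT. Next use of hen: step 13. Cache: [cherry hen]
  12. access cherry: HIT. Next use of cherry: step 15. Cache: [cherry hen]
  13. access hen: HIT. Next use of hen: step 14. Cache: [cherry hen]
  14. access hen: HIT. Next use of hen: never. Cache: [cherry hen]
  15. access cherry: HIT. Next use of cherry: never. Cache: [cherry hen]
Total: 7 hits, 8 misses, 6 evictions

Answer: 6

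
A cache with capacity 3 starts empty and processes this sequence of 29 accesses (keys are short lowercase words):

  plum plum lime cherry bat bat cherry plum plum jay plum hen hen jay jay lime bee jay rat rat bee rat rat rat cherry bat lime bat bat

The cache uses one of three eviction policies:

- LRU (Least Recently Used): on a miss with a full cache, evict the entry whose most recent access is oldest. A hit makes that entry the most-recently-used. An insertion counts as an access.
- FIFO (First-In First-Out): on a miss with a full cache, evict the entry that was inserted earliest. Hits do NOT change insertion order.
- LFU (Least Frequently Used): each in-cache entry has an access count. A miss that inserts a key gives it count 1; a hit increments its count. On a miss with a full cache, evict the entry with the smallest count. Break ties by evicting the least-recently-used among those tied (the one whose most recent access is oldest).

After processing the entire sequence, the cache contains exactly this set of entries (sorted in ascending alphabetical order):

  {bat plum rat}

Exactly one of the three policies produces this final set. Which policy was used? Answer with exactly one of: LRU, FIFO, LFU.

Answer: LFU

Derivation:
Simulating under each policy and comparing final sets:
  LRU: final set = {bat cherry lime} -> differs
  FIFO: final set = {bat cherry lime} -> differs
  LFU: final set = {bat plum rat} -> MATCHES target
Only LFU produces the target set.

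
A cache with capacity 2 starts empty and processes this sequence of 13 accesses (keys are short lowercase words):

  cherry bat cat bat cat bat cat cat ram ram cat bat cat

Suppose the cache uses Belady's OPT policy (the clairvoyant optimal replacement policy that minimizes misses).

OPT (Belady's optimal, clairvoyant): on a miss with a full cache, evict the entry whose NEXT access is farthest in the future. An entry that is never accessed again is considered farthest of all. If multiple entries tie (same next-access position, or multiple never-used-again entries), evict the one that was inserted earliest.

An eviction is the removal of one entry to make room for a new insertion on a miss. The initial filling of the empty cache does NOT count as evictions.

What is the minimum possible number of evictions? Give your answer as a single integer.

Answer: 3

Derivation:
OPT (Belady) simulation (capacity=2):
  1. access cherry: MISS. Cache: [cherry]
  2. access bat: MISS. Cache: [cherry bat]
  3. access cat: MISS, evict cherry (next use: never). Cache: [bat cat]
  4. access bat: HIT. Next use of bat: step 6. Cache: [bat cat]
  5. access cat: HIT. Next use of cat: step 7. Cache: [bat cat]
  6. access bat: HIT. Next use of bat: step 12. Cache: [bat cat]
  7. access cat: HIT. Next use of cat: step 8. Cache: [bat cat]
  8. access cat: HIT. Next use of cat: step 11. Cache: [bat cat]
  9. access ram: MISS, evict bat (next use: step 12). Cache: [cat ram]
  10. access ram: HIT. Next use of ram: never. Cache: [cat ram]
  11. access cat: HIT. Next use of cat: step 13. Cache: [cat ram]
  12. access bat: MISS, evict ram (next use: never). Cache: [cat bat]
  13. access cat: HIT. Next use of cat: never. Cache: [cat bat]
Total: 8 hits, 5 misses, 3 evictions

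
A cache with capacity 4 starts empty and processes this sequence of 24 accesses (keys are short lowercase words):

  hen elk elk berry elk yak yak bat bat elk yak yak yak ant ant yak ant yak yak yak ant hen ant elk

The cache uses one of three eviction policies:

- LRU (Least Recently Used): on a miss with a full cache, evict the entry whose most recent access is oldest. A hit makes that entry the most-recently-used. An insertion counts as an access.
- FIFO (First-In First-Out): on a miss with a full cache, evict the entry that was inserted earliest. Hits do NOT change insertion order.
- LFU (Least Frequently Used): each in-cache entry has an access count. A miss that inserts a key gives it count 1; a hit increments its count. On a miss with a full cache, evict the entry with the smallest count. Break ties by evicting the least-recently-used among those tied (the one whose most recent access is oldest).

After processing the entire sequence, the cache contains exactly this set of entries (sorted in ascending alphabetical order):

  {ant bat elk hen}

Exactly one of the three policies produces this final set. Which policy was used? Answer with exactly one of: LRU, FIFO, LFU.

Answer: FIFO

Derivation:
Simulating under each policy and comparing final sets:
  LRU: final set = {ant elk hen yak} -> differs
  FIFO: final set = {ant bat elk hen} -> MATCHES target
  LFU: final set = {ant elk hen yak} -> differs
Only FIFO produces the target set.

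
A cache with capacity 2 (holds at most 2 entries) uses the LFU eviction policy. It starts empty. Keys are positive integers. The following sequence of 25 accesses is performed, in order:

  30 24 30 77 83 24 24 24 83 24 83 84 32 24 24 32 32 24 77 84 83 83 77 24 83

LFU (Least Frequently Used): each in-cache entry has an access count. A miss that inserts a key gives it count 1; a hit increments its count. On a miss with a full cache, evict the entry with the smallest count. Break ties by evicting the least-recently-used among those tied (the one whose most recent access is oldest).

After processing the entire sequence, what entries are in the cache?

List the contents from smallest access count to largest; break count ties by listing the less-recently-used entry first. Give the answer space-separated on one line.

Answer: 83 24

Derivation:
LFU simulation (capacity=2):
  1. access 30: MISS. Cache: [30(c=1)]
  2. access 24: MISS. Cache: [30(c=1) 24(c=1)]
  3. access 30: HIT, count now 2. Cache: [24(c=1) 30(c=2)]
  4. access 77: MISS, evict 24(c=1). Cache: [77(c=1) 30(c=2)]
  5. access 83: MISS, evict 77(c=1). Cache: [83(c=1) 30(c=2)]
  6. access 24: MISS, evict 83(c=1). Cache: [24(c=1) 30(c=2)]
  7. access 24: HIT, count now 2. Cache: [30(c=2) 24(c=2)]
  8. access 24: HIT, count now 3. Cache: [30(c=2) 24(c=3)]
  9. access 83: MISS, evict 30(c=2). Cache: [83(c=1) 24(c=3)]
  10. access 24: HIT, count now 4. Cache: [83(c=1) 24(c=4)]
  11. access 83: HIT, count now 2. Cache: [83(c=2) 24(c=4)]
  12. access 84: MISS, evict 83(c=2). Cache: [84(c=1) 24(c=4)]
  13. access 32: MISS, evict 84(c=1). Cache: [32(c=1) 24(c=4)]
  14. access 24: HIT, count now 5. Cache: [32(c=1) 24(c=5)]
  15. access 24: HIT, count now 6. Cache: [32(c=1) 24(c=6)]
  16. access 32: HIT, count now 2. Cache: [32(c=2) 24(c=6)]
  17. access 32: HIT, count now 3. Cache: [32(c=3) 24(c=6)]
  18. access 24: HIT, count now 7. Cache: [32(c=3) 24(c=7)]
  19. access 77: MISS, evict 32(c=3). Cache: [77(c=1) 24(c=7)]
  20. access 84: MISS, evict 77(c=1). Cache: [84(c=1) 24(c=7)]
  21. access 83: MISS, evict 84(c=1). Cache: [83(c=1) 24(c=7)]
  22. access 83: HIT, count now 2. Cache: [83(c=2) 24(c=7)]
  23. access 77: MISS, evict 83(c=2). Cache: [77(c=1) 24(c=7)]
  24. access 24: HIT, count now 8. Cache: [77(c=1) 24(c=8)]
  25. access 83: MISS, evict 77(c=1). Cache: [83(c=1) 24(c=8)]
Total: 12 hits, 13 misses, 11 evictions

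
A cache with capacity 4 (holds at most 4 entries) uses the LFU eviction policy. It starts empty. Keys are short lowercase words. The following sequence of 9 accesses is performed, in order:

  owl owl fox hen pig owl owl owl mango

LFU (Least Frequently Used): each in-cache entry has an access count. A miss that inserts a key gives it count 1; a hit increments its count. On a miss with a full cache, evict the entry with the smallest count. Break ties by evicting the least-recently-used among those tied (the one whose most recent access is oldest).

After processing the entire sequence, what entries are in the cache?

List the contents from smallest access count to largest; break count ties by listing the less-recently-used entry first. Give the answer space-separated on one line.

Answer: hen pig mango owl

Derivation:
LFU simulation (capacity=4):
  1. access owl: MISS. Cache: [owl(c=1)]
  2. access owl: HIT, count now 2. Cache: [owl(c=2)]
  3. access fox: MISS. Cache: [fox(c=1) owl(c=2)]
  4. access hen: MISS. Cache: [fox(c=1) hen(c=1) owl(c=2)]
  5. access pig: MISS. Cache: [fox(c=1) hen(c=1) pig(c=1) owl(c=2)]
  6. access owl: HIT, count now 3. Cache: [fox(c=1) hen(c=1) pig(c=1) owl(c=3)]
  7. access owl: HIT, count now 4. Cache: [fox(c=1) hen(c=1) pig(c=1) owl(c=4)]
  8. access owl: HIT, count now 5. Cache: [fox(c=1) hen(c=1) pig(c=1) owl(c=5)]
  9. access mango: MISS, evict fox(c=1). Cache: [hen(c=1) pig(c=1) mango(c=1) owl(c=5)]
Total: 4 hits, 5 misses, 1 evictions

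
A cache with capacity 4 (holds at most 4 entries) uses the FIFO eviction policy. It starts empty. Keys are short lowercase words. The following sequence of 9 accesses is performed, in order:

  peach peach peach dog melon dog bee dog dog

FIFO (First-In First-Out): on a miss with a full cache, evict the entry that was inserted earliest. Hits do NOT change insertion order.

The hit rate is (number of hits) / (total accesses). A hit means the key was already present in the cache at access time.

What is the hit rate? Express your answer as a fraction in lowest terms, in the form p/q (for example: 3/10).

FIFO simulation (capacity=4):
  1. access peach: MISS. Cache (old->new): [peach]
  2. access peach: HIT. Cache (old->new): [peach]
  3. access peach: HIT. Cache (old->new): [peach]
  4. access dog: MISS. Cache (old->new): [peach dog]
  5. access melon: MISS. Cache (old->new): [peach dog melon]
  6. access dog: HIT. Cache (old->new): [peach dog melon]
  7. access bee: MISS. Cache (old->new): [peach dog melon bee]
  8. access dog: HIT. Cache (old->new): [peach dog melon bee]
  9. access dog: HIT. Cache (old->new): [peach dog melon bee]
Total: 5 hits, 4 misses, 0 evictions

Hit rate = 5/9

Answer: 5/9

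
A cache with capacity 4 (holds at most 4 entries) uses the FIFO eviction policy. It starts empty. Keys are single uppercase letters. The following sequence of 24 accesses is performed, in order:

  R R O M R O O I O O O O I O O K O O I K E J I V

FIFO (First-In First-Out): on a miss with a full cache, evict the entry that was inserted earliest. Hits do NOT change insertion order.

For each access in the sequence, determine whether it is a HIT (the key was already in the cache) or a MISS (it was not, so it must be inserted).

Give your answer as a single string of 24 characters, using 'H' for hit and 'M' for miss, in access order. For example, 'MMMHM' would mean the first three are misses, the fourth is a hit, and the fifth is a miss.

Answer: MHMMHHHMHHHHHHHMHHHHMMHM

Derivation:
FIFO simulation (capacity=4):
  1. access R: MISS. Cache (old->new): [R]
  2. access R: HIT. Cache (old->new): [R]
  3. access O: MISS. Cache (old->new): [R O]
  4. access M: MISS. Cache (old->new): [R O M]
  5. access R: HIT. Cache (old->new): [R O M]
  6. access O: HIT. Cache (old->new): [R O M]
  7. access O: HIT. Cache (old->new): [R O M]
  8. access I: MISS. Cache (old->new): [R O M I]
  9. access O: HIT. Cache (old->new): [R O M I]
  10. access O: HIT. Cache (old->new): [R O M I]
  11. access O: HIT. Cache (old->new): [R O M I]
  12. access O: HIT. Cache (old->new): [R O M I]
  13. access I: HIT. Cache (old->new): [R O M I]
  14. access O: HIT. Cache (old->new): [R O M I]
  15. access O: HIT. Cache (old->new): [R O M I]
  16. access K: MISS, evict R. Cache (old->new): [O M I K]
  17. access O: HIT. Cache (old->new): [O M I K]
  18. access O: HIT. Cache (old->new): [O M I K]
  19. access I: HIT. Cache (old->new): [O M I K]
  20. access K: HIT. Cache (old->new): [O M I K]
  21. access E: MISS, evict O. Cache (old->new): [M I K E]
  22. access J: MISS, evict M. Cache (old->new): [I K E J]
  23. access I: HIT. Cache (old->new): [I K E J]
  24. access V: MISS, evict I. Cache (old->new): [K E J V]
Total: 16 hits, 8 misses, 4 evictions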